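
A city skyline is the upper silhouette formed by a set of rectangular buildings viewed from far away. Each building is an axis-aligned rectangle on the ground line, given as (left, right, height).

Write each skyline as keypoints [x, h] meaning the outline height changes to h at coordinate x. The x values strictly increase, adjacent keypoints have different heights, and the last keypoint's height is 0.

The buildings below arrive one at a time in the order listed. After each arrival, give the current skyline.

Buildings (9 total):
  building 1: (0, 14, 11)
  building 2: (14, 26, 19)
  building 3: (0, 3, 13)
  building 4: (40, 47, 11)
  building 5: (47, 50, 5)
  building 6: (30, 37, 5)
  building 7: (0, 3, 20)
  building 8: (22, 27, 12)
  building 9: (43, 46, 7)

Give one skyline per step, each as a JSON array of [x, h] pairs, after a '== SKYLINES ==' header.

== SKYLINES ==
[[0,11],[14,0]]
[[0,11],[14,19],[26,0]]
[[0,13],[3,11],[14,19],[26,0]]
[[0,13],[3,11],[14,19],[26,0],[40,11],[47,0]]
[[0,13],[3,11],[14,19],[26,0],[40,11],[47,5],[50,0]]
[[0,13],[3,11],[14,19],[26,0],[30,5],[37,0],[40,11],[47,5],[50,0]]
[[0,20],[3,11],[14,19],[26,0],[30,5],[37,0],[40,11],[47,5],[50,0]]
[[0,20],[3,11],[14,19],[26,12],[27,0],[30,5],[37,0],[40,11],[47,5],[50,0]]
[[0,20],[3,11],[14,19],[26,12],[27,0],[30,5],[37,0],[40,11],[47,5],[50,0]]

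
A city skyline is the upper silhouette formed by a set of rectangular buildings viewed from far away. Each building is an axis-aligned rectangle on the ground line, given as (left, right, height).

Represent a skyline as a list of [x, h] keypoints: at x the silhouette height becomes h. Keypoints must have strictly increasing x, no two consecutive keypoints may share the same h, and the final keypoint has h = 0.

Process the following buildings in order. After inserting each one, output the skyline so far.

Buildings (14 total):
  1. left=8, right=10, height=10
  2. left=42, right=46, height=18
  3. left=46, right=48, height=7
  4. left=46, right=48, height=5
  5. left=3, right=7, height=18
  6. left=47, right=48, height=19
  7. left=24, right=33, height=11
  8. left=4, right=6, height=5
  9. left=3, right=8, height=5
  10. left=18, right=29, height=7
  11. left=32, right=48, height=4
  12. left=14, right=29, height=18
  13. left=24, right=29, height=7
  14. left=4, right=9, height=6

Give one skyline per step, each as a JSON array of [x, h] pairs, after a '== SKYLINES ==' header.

== SKYLINES ==
[[8,10],[10,0]]
[[8,10],[10,0],[42,18],[46,0]]
[[8,10],[10,0],[42,18],[46,7],[48,0]]
[[8,10],[10,0],[42,18],[46,7],[48,0]]
[[3,18],[7,0],[8,10],[10,0],[42,18],[46,7],[48,0]]
[[3,18],[7,0],[8,10],[10,0],[42,18],[46,7],[47,19],[48,0]]
[[3,18],[7,0],[8,10],[10,0],[24,11],[33,0],[42,18],[46,7],[47,19],[48,0]]
[[3,18],[7,0],[8,10],[10,0],[24,11],[33,0],[42,18],[46,7],[47,19],[48,0]]
[[3,18],[7,5],[8,10],[10,0],[24,11],[33,0],[42,18],[46,7],[47,19],[48,0]]
[[3,18],[7,5],[8,10],[10,0],[18,7],[24,11],[33,0],[42,18],[46,7],[47,19],[48,0]]
[[3,18],[7,5],[8,10],[10,0],[18,7],[24,11],[33,4],[42,18],[46,7],[47,19],[48,0]]
[[3,18],[7,5],[8,10],[10,0],[14,18],[29,11],[33,4],[42,18],[46,7],[47,19],[48,0]]
[[3,18],[7,5],[8,10],[10,0],[14,18],[29,11],[33,4],[42,18],[46,7],[47,19],[48,0]]
[[3,18],[7,6],[8,10],[10,0],[14,18],[29,11],[33,4],[42,18],[46,7],[47,19],[48,0]]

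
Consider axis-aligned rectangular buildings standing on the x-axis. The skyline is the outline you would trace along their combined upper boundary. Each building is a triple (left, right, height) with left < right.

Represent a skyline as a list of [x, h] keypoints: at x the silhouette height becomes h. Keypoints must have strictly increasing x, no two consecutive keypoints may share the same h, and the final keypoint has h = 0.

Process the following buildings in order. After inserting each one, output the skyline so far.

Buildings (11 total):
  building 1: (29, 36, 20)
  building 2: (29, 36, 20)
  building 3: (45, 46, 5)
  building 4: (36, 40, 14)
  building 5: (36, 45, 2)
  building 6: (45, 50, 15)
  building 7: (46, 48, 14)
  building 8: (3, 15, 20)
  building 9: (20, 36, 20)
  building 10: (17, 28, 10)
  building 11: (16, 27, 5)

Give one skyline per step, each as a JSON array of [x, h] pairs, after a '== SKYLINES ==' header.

== SKYLINES ==
[[29,20],[36,0]]
[[29,20],[36,0]]
[[29,20],[36,0],[45,5],[46,0]]
[[29,20],[36,14],[40,0],[45,5],[46,0]]
[[29,20],[36,14],[40,2],[45,5],[46,0]]
[[29,20],[36,14],[40,2],[45,15],[50,0]]
[[29,20],[36,14],[40,2],[45,15],[50,0]]
[[3,20],[15,0],[29,20],[36,14],[40,2],[45,15],[50,0]]
[[3,20],[15,0],[20,20],[36,14],[40,2],[45,15],[50,0]]
[[3,20],[15,0],[17,10],[20,20],[36,14],[40,2],[45,15],[50,0]]
[[3,20],[15,0],[16,5],[17,10],[20,20],[36,14],[40,2],[45,15],[50,0]]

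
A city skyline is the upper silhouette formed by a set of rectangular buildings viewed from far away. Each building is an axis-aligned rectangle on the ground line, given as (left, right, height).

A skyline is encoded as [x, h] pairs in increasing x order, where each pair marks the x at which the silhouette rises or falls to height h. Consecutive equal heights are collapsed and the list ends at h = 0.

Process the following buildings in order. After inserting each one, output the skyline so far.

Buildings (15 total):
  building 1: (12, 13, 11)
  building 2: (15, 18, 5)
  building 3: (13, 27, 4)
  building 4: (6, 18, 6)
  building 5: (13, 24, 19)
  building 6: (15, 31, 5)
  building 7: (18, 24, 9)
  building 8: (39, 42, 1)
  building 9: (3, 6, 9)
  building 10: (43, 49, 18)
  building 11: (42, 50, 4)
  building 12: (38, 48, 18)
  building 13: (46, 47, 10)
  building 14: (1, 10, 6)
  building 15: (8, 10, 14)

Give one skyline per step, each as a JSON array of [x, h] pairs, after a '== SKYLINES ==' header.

== SKYLINES ==
[[12,11],[13,0]]
[[12,11],[13,0],[15,5],[18,0]]
[[12,11],[13,4],[15,5],[18,4],[27,0]]
[[6,6],[12,11],[13,6],[18,4],[27,0]]
[[6,6],[12,11],[13,19],[24,4],[27,0]]
[[6,6],[12,11],[13,19],[24,5],[31,0]]
[[6,6],[12,11],[13,19],[24,5],[31,0]]
[[6,6],[12,11],[13,19],[24,5],[31,0],[39,1],[42,0]]
[[3,9],[6,6],[12,11],[13,19],[24,5],[31,0],[39,1],[42,0]]
[[3,9],[6,6],[12,11],[13,19],[24,5],[31,0],[39,1],[42,0],[43,18],[49,0]]
[[3,9],[6,6],[12,11],[13,19],[24,5],[31,0],[39,1],[42,4],[43,18],[49,4],[50,0]]
[[3,9],[6,6],[12,11],[13,19],[24,5],[31,0],[38,18],[49,4],[50,0]]
[[3,9],[6,6],[12,11],[13,19],[24,5],[31,0],[38,18],[49,4],[50,0]]
[[1,6],[3,9],[6,6],[12,11],[13,19],[24,5],[31,0],[38,18],[49,4],[50,0]]
[[1,6],[3,9],[6,6],[8,14],[10,6],[12,11],[13,19],[24,5],[31,0],[38,18],[49,4],[50,0]]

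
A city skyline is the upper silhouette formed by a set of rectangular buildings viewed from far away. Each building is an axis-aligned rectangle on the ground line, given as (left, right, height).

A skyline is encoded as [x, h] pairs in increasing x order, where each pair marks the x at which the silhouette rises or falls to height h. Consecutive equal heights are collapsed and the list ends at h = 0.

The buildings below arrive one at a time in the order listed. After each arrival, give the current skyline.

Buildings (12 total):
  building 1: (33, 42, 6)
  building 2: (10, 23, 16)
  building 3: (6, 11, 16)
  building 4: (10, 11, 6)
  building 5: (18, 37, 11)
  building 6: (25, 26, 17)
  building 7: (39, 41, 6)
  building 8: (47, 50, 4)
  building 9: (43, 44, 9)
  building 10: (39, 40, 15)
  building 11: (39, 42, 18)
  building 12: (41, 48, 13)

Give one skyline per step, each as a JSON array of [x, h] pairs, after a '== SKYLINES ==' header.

== SKYLINES ==
[[33,6],[42,0]]
[[10,16],[23,0],[33,6],[42,0]]
[[6,16],[23,0],[33,6],[42,0]]
[[6,16],[23,0],[33,6],[42,0]]
[[6,16],[23,11],[37,6],[42,0]]
[[6,16],[23,11],[25,17],[26,11],[37,6],[42,0]]
[[6,16],[23,11],[25,17],[26,11],[37,6],[42,0]]
[[6,16],[23,11],[25,17],[26,11],[37,6],[42,0],[47,4],[50,0]]
[[6,16],[23,11],[25,17],[26,11],[37,6],[42,0],[43,9],[44,0],[47,4],[50,0]]
[[6,16],[23,11],[25,17],[26,11],[37,6],[39,15],[40,6],[42,0],[43,9],[44,0],[47,4],[50,0]]
[[6,16],[23,11],[25,17],[26,11],[37,6],[39,18],[42,0],[43,9],[44,0],[47,4],[50,0]]
[[6,16],[23,11],[25,17],[26,11],[37,6],[39,18],[42,13],[48,4],[50,0]]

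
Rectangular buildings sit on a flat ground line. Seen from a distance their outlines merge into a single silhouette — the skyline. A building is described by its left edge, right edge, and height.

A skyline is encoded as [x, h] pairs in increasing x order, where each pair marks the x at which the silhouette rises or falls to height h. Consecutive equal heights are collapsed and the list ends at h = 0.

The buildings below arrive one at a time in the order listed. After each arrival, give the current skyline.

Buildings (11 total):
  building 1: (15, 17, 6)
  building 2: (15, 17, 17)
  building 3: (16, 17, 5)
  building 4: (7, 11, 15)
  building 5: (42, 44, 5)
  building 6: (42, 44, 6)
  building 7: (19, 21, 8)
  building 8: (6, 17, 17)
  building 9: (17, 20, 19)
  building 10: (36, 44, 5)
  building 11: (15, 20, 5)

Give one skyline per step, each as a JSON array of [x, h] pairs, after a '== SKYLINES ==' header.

== SKYLINES ==
[[15,6],[17,0]]
[[15,17],[17,0]]
[[15,17],[17,0]]
[[7,15],[11,0],[15,17],[17,0]]
[[7,15],[11,0],[15,17],[17,0],[42,5],[44,0]]
[[7,15],[11,0],[15,17],[17,0],[42,6],[44,0]]
[[7,15],[11,0],[15,17],[17,0],[19,8],[21,0],[42,6],[44,0]]
[[6,17],[17,0],[19,8],[21,0],[42,6],[44,0]]
[[6,17],[17,19],[20,8],[21,0],[42,6],[44,0]]
[[6,17],[17,19],[20,8],[21,0],[36,5],[42,6],[44,0]]
[[6,17],[17,19],[20,8],[21,0],[36,5],[42,6],[44,0]]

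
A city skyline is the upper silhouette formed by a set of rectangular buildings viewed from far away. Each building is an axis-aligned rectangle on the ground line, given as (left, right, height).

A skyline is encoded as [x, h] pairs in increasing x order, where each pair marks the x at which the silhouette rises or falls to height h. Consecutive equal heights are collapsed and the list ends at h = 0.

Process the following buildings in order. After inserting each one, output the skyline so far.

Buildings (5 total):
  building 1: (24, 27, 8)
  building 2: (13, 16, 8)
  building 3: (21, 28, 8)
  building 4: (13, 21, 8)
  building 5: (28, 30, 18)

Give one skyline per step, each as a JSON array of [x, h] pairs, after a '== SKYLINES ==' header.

== SKYLINES ==
[[24,8],[27,0]]
[[13,8],[16,0],[24,8],[27,0]]
[[13,8],[16,0],[21,8],[28,0]]
[[13,8],[28,0]]
[[13,8],[28,18],[30,0]]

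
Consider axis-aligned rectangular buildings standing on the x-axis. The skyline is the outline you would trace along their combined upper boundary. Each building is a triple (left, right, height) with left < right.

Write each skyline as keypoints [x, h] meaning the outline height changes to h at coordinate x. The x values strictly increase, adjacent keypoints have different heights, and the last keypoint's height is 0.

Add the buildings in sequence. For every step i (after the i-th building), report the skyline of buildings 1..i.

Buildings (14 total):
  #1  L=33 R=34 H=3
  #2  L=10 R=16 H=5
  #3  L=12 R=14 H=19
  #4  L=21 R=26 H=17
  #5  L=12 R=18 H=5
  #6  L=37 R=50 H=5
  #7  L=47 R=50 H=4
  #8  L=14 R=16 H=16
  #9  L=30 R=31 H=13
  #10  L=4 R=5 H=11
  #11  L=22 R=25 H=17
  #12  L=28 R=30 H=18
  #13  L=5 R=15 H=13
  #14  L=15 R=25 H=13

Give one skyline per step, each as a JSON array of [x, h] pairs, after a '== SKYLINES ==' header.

== SKYLINES ==
[[33,3],[34,0]]
[[10,5],[16,0],[33,3],[34,0]]
[[10,5],[12,19],[14,5],[16,0],[33,3],[34,0]]
[[10,5],[12,19],[14,5],[16,0],[21,17],[26,0],[33,3],[34,0]]
[[10,5],[12,19],[14,5],[18,0],[21,17],[26,0],[33,3],[34,0]]
[[10,5],[12,19],[14,5],[18,0],[21,17],[26,0],[33,3],[34,0],[37,5],[50,0]]
[[10,5],[12,19],[14,5],[18,0],[21,17],[26,0],[33,3],[34,0],[37,5],[50,0]]
[[10,5],[12,19],[14,16],[16,5],[18,0],[21,17],[26,0],[33,3],[34,0],[37,5],[50,0]]
[[10,5],[12,19],[14,16],[16,5],[18,0],[21,17],[26,0],[30,13],[31,0],[33,3],[34,0],[37,5],[50,0]]
[[4,11],[5,0],[10,5],[12,19],[14,16],[16,5],[18,0],[21,17],[26,0],[30,13],[31,0],[33,3],[34,0],[37,5],[50,0]]
[[4,11],[5,0],[10,5],[12,19],[14,16],[16,5],[18,0],[21,17],[26,0],[30,13],[31,0],[33,3],[34,0],[37,5],[50,0]]
[[4,11],[5,0],[10,5],[12,19],[14,16],[16,5],[18,0],[21,17],[26,0],[28,18],[30,13],[31,0],[33,3],[34,0],[37,5],[50,0]]
[[4,11],[5,13],[12,19],[14,16],[16,5],[18,0],[21,17],[26,0],[28,18],[30,13],[31,0],[33,3],[34,0],[37,5],[50,0]]
[[4,11],[5,13],[12,19],[14,16],[16,13],[21,17],[26,0],[28,18],[30,13],[31,0],[33,3],[34,0],[37,5],[50,0]]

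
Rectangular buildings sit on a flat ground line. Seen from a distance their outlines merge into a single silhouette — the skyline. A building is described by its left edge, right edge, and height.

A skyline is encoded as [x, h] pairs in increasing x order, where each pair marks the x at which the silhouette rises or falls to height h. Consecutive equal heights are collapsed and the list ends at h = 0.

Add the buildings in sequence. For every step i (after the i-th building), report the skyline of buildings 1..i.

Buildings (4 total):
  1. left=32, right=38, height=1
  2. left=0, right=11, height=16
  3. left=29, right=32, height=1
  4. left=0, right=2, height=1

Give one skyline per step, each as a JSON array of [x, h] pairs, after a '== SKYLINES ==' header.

== SKYLINES ==
[[32,1],[38,0]]
[[0,16],[11,0],[32,1],[38,0]]
[[0,16],[11,0],[29,1],[38,0]]
[[0,16],[11,0],[29,1],[38,0]]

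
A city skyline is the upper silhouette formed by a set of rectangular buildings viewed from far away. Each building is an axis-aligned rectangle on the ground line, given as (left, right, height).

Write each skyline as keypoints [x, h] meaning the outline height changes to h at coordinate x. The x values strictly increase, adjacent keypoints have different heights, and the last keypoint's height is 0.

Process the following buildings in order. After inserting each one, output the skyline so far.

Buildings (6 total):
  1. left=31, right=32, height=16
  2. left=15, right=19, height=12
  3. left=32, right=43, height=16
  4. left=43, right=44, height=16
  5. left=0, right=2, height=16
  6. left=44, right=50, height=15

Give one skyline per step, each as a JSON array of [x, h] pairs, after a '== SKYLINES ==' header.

== SKYLINES ==
[[31,16],[32,0]]
[[15,12],[19,0],[31,16],[32,0]]
[[15,12],[19,0],[31,16],[43,0]]
[[15,12],[19,0],[31,16],[44,0]]
[[0,16],[2,0],[15,12],[19,0],[31,16],[44,0]]
[[0,16],[2,0],[15,12],[19,0],[31,16],[44,15],[50,0]]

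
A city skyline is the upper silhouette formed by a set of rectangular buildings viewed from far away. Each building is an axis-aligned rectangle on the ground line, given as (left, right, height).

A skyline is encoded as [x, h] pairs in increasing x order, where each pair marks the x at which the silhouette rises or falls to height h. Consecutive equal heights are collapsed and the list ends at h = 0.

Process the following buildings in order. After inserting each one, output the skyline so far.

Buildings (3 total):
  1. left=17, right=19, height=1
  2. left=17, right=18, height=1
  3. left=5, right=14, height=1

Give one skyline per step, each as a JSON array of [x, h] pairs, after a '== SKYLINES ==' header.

== SKYLINES ==
[[17,1],[19,0]]
[[17,1],[19,0]]
[[5,1],[14,0],[17,1],[19,0]]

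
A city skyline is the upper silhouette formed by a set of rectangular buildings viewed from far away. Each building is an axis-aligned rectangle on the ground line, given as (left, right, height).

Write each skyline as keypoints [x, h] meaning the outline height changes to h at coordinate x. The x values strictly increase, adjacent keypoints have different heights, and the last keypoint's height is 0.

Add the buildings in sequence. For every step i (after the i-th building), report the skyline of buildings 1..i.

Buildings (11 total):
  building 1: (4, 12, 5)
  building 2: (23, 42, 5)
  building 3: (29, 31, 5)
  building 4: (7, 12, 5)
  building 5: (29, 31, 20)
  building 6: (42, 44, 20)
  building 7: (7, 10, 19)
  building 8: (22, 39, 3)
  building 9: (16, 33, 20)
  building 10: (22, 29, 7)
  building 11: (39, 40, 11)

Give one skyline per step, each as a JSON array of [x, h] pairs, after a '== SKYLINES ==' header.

== SKYLINES ==
[[4,5],[12,0]]
[[4,5],[12,0],[23,5],[42,0]]
[[4,5],[12,0],[23,5],[42,0]]
[[4,5],[12,0],[23,5],[42,0]]
[[4,5],[12,0],[23,5],[29,20],[31,5],[42,0]]
[[4,5],[12,0],[23,5],[29,20],[31,5],[42,20],[44,0]]
[[4,5],[7,19],[10,5],[12,0],[23,5],[29,20],[31,5],[42,20],[44,0]]
[[4,5],[7,19],[10,5],[12,0],[22,3],[23,5],[29,20],[31,5],[42,20],[44,0]]
[[4,5],[7,19],[10,5],[12,0],[16,20],[33,5],[42,20],[44,0]]
[[4,5],[7,19],[10,5],[12,0],[16,20],[33,5],[42,20],[44,0]]
[[4,5],[7,19],[10,5],[12,0],[16,20],[33,5],[39,11],[40,5],[42,20],[44,0]]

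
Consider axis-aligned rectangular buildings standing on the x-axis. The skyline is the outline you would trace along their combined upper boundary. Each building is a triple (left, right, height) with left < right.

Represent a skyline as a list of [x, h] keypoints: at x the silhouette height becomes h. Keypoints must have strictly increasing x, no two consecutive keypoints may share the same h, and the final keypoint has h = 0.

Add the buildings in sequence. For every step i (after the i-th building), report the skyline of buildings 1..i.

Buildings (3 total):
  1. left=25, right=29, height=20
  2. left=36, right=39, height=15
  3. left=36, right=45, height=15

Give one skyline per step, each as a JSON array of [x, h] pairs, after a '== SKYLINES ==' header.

== SKYLINES ==
[[25,20],[29,0]]
[[25,20],[29,0],[36,15],[39,0]]
[[25,20],[29,0],[36,15],[45,0]]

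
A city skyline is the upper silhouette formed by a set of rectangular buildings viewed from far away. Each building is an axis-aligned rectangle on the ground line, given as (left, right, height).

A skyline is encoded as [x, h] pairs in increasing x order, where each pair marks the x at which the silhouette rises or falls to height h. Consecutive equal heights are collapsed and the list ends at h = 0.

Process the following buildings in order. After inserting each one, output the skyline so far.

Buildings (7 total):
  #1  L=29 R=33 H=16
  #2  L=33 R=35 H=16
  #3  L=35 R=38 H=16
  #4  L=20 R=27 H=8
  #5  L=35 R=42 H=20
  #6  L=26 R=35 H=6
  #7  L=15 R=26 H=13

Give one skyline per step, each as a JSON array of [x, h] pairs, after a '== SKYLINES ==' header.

== SKYLINES ==
[[29,16],[33,0]]
[[29,16],[35,0]]
[[29,16],[38,0]]
[[20,8],[27,0],[29,16],[38,0]]
[[20,8],[27,0],[29,16],[35,20],[42,0]]
[[20,8],[27,6],[29,16],[35,20],[42,0]]
[[15,13],[26,8],[27,6],[29,16],[35,20],[42,0]]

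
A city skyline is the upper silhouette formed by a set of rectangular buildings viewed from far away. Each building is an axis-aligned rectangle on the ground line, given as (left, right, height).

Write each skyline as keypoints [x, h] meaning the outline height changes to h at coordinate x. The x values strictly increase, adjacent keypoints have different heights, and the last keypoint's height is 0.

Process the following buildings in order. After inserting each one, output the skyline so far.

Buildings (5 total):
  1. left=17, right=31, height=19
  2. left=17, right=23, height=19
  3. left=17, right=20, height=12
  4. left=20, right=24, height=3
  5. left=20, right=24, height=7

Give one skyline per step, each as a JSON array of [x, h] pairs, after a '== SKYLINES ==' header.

== SKYLINES ==
[[17,19],[31,0]]
[[17,19],[31,0]]
[[17,19],[31,0]]
[[17,19],[31,0]]
[[17,19],[31,0]]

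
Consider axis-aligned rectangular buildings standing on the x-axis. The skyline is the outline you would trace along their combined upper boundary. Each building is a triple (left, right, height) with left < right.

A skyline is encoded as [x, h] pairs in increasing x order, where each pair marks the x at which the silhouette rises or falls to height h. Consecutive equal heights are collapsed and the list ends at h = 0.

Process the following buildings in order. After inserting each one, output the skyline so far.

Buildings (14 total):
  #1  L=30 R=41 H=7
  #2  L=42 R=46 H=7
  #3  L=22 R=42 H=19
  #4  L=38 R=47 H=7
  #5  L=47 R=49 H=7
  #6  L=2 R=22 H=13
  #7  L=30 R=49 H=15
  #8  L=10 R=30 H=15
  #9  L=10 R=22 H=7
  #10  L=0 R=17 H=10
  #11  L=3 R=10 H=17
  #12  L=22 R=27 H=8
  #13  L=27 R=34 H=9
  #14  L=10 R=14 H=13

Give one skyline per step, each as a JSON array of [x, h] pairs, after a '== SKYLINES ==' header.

== SKYLINES ==
[[30,7],[41,0]]
[[30,7],[41,0],[42,7],[46,0]]
[[22,19],[42,7],[46,0]]
[[22,19],[42,7],[47,0]]
[[22,19],[42,7],[49,0]]
[[2,13],[22,19],[42,7],[49,0]]
[[2,13],[22,19],[42,15],[49,0]]
[[2,13],[10,15],[22,19],[42,15],[49,0]]
[[2,13],[10,15],[22,19],[42,15],[49,0]]
[[0,10],[2,13],[10,15],[22,19],[42,15],[49,0]]
[[0,10],[2,13],[3,17],[10,15],[22,19],[42,15],[49,0]]
[[0,10],[2,13],[3,17],[10,15],[22,19],[42,15],[49,0]]
[[0,10],[2,13],[3,17],[10,15],[22,19],[42,15],[49,0]]
[[0,10],[2,13],[3,17],[10,15],[22,19],[42,15],[49,0]]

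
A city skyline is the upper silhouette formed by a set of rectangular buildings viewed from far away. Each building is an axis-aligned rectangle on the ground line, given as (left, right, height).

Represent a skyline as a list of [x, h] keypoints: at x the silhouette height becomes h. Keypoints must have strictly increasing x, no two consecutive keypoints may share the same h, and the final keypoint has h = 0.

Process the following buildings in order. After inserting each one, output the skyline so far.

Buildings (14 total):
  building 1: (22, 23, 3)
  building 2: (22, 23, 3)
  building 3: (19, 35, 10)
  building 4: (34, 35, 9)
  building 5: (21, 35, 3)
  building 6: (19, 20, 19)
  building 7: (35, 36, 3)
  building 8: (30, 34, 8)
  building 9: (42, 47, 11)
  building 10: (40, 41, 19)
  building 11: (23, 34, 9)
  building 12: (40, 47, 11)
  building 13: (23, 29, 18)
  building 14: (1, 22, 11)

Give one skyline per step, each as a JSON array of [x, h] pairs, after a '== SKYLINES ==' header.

== SKYLINES ==
[[22,3],[23,0]]
[[22,3],[23,0]]
[[19,10],[35,0]]
[[19,10],[35,0]]
[[19,10],[35,0]]
[[19,19],[20,10],[35,0]]
[[19,19],[20,10],[35,3],[36,0]]
[[19,19],[20,10],[35,3],[36,0]]
[[19,19],[20,10],[35,3],[36,0],[42,11],[47,0]]
[[19,19],[20,10],[35,3],[36,0],[40,19],[41,0],[42,11],[47,0]]
[[19,19],[20,10],[35,3],[36,0],[40,19],[41,0],[42,11],[47,0]]
[[19,19],[20,10],[35,3],[36,0],[40,19],[41,11],[47,0]]
[[19,19],[20,10],[23,18],[29,10],[35,3],[36,0],[40,19],[41,11],[47,0]]
[[1,11],[19,19],[20,11],[22,10],[23,18],[29,10],[35,3],[36,0],[40,19],[41,11],[47,0]]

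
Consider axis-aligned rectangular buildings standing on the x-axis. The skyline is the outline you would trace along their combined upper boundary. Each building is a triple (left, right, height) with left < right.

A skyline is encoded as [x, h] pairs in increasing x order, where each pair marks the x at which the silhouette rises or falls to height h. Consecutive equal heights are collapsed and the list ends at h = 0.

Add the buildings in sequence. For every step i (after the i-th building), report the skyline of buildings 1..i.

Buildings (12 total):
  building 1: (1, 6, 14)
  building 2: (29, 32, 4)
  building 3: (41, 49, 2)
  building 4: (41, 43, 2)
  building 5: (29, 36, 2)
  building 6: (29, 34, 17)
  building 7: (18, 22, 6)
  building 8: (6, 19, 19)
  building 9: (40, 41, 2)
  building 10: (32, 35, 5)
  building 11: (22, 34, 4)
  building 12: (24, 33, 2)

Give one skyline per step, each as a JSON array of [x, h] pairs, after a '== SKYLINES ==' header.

== SKYLINES ==
[[1,14],[6,0]]
[[1,14],[6,0],[29,4],[32,0]]
[[1,14],[6,0],[29,4],[32,0],[41,2],[49,0]]
[[1,14],[6,0],[29,4],[32,0],[41,2],[49,0]]
[[1,14],[6,0],[29,4],[32,2],[36,0],[41,2],[49,0]]
[[1,14],[6,0],[29,17],[34,2],[36,0],[41,2],[49,0]]
[[1,14],[6,0],[18,6],[22,0],[29,17],[34,2],[36,0],[41,2],[49,0]]
[[1,14],[6,19],[19,6],[22,0],[29,17],[34,2],[36,0],[41,2],[49,0]]
[[1,14],[6,19],[19,6],[22,0],[29,17],[34,2],[36,0],[40,2],[49,0]]
[[1,14],[6,19],[19,6],[22,0],[29,17],[34,5],[35,2],[36,0],[40,2],[49,0]]
[[1,14],[6,19],[19,6],[22,4],[29,17],[34,5],[35,2],[36,0],[40,2],[49,0]]
[[1,14],[6,19],[19,6],[22,4],[29,17],[34,5],[35,2],[36,0],[40,2],[49,0]]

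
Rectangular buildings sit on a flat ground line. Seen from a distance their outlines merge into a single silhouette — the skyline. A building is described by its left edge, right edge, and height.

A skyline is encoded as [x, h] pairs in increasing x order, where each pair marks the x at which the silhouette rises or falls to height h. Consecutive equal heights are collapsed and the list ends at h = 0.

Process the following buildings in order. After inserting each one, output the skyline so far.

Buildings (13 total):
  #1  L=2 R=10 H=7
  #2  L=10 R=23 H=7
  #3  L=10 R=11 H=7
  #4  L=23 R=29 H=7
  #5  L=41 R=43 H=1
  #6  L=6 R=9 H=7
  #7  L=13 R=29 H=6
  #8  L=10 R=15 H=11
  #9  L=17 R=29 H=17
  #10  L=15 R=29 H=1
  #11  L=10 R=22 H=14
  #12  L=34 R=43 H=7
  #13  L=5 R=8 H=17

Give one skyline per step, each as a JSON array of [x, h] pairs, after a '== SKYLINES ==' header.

== SKYLINES ==
[[2,7],[10,0]]
[[2,7],[23,0]]
[[2,7],[23,0]]
[[2,7],[29,0]]
[[2,7],[29,0],[41,1],[43,0]]
[[2,7],[29,0],[41,1],[43,0]]
[[2,7],[29,0],[41,1],[43,0]]
[[2,7],[10,11],[15,7],[29,0],[41,1],[43,0]]
[[2,7],[10,11],[15,7],[17,17],[29,0],[41,1],[43,0]]
[[2,7],[10,11],[15,7],[17,17],[29,0],[41,1],[43,0]]
[[2,7],[10,14],[17,17],[29,0],[41,1],[43,0]]
[[2,7],[10,14],[17,17],[29,0],[34,7],[43,0]]
[[2,7],[5,17],[8,7],[10,14],[17,17],[29,0],[34,7],[43,0]]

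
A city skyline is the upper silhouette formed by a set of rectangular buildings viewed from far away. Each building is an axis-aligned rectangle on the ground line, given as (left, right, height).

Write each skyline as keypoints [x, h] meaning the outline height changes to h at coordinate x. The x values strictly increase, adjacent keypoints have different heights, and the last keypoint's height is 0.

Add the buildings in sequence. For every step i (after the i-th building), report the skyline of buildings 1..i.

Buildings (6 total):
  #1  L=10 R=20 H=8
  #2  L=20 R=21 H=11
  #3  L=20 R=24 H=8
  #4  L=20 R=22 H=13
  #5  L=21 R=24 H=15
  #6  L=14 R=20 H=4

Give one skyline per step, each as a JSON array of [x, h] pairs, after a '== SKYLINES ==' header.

== SKYLINES ==
[[10,8],[20,0]]
[[10,8],[20,11],[21,0]]
[[10,8],[20,11],[21,8],[24,0]]
[[10,8],[20,13],[22,8],[24,0]]
[[10,8],[20,13],[21,15],[24,0]]
[[10,8],[20,13],[21,15],[24,0]]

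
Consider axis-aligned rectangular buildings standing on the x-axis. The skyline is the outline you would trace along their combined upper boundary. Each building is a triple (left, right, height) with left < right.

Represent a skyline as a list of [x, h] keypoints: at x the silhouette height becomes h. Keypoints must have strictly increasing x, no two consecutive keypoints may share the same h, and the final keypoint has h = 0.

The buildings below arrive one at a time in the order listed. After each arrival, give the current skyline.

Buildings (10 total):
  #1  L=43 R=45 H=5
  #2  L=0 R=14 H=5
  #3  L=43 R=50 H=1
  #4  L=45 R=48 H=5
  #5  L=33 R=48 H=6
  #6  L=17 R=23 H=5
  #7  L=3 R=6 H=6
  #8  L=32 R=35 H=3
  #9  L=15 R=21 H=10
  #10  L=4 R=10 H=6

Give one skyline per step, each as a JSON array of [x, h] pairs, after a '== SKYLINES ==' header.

== SKYLINES ==
[[43,5],[45,0]]
[[0,5],[14,0],[43,5],[45,0]]
[[0,5],[14,0],[43,5],[45,1],[50,0]]
[[0,5],[14,0],[43,5],[48,1],[50,0]]
[[0,5],[14,0],[33,6],[48,1],[50,0]]
[[0,5],[14,0],[17,5],[23,0],[33,6],[48,1],[50,0]]
[[0,5],[3,6],[6,5],[14,0],[17,5],[23,0],[33,6],[48,1],[50,0]]
[[0,5],[3,6],[6,5],[14,0],[17,5],[23,0],[32,3],[33,6],[48,1],[50,0]]
[[0,5],[3,6],[6,5],[14,0],[15,10],[21,5],[23,0],[32,3],[33,6],[48,1],[50,0]]
[[0,5],[3,6],[10,5],[14,0],[15,10],[21,5],[23,0],[32,3],[33,6],[48,1],[50,0]]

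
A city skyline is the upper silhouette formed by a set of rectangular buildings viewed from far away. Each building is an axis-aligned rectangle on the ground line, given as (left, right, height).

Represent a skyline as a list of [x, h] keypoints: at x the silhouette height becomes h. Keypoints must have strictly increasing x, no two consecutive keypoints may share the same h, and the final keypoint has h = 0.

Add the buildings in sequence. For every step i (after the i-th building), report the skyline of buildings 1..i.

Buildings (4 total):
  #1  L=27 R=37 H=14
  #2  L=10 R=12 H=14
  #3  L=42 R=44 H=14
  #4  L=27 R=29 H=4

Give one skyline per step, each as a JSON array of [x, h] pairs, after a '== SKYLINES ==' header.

== SKYLINES ==
[[27,14],[37,0]]
[[10,14],[12,0],[27,14],[37,0]]
[[10,14],[12,0],[27,14],[37,0],[42,14],[44,0]]
[[10,14],[12,0],[27,14],[37,0],[42,14],[44,0]]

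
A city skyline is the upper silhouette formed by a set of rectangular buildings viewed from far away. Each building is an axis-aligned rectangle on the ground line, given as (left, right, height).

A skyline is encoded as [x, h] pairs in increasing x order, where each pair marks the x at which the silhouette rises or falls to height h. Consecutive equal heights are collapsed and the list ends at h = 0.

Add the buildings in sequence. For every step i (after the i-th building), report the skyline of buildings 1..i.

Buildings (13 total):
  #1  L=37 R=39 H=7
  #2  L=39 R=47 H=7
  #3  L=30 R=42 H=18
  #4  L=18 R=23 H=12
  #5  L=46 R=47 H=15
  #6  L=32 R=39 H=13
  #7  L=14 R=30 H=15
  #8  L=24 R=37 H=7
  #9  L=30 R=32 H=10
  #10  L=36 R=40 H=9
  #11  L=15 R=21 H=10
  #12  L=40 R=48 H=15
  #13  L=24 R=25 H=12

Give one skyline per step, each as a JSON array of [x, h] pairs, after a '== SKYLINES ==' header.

== SKYLINES ==
[[37,7],[39,0]]
[[37,7],[47,0]]
[[30,18],[42,7],[47,0]]
[[18,12],[23,0],[30,18],[42,7],[47,0]]
[[18,12],[23,0],[30,18],[42,7],[46,15],[47,0]]
[[18,12],[23,0],[30,18],[42,7],[46,15],[47,0]]
[[14,15],[30,18],[42,7],[46,15],[47,0]]
[[14,15],[30,18],[42,7],[46,15],[47,0]]
[[14,15],[30,18],[42,7],[46,15],[47,0]]
[[14,15],[30,18],[42,7],[46,15],[47,0]]
[[14,15],[30,18],[42,7],[46,15],[47,0]]
[[14,15],[30,18],[42,15],[48,0]]
[[14,15],[30,18],[42,15],[48,0]]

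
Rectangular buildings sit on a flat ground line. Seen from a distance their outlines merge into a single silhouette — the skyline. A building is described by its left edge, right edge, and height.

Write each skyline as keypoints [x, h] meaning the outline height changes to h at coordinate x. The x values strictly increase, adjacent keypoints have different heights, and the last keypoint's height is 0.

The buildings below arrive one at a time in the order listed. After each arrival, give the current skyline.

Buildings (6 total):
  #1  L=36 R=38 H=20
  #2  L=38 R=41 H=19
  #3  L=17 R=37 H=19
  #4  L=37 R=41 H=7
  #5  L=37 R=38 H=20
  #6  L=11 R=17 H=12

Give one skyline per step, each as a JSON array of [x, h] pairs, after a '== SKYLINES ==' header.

== SKYLINES ==
[[36,20],[38,0]]
[[36,20],[38,19],[41,0]]
[[17,19],[36,20],[38,19],[41,0]]
[[17,19],[36,20],[38,19],[41,0]]
[[17,19],[36,20],[38,19],[41,0]]
[[11,12],[17,19],[36,20],[38,19],[41,0]]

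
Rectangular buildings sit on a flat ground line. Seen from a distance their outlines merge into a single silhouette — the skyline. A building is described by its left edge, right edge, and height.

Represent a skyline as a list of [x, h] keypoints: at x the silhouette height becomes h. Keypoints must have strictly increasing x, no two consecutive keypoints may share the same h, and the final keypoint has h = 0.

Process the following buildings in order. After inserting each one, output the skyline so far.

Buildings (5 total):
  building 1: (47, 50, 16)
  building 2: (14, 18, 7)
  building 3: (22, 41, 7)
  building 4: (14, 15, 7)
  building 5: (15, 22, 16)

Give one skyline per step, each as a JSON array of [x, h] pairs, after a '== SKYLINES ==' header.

== SKYLINES ==
[[47,16],[50,0]]
[[14,7],[18,0],[47,16],[50,0]]
[[14,7],[18,0],[22,7],[41,0],[47,16],[50,0]]
[[14,7],[18,0],[22,7],[41,0],[47,16],[50,0]]
[[14,7],[15,16],[22,7],[41,0],[47,16],[50,0]]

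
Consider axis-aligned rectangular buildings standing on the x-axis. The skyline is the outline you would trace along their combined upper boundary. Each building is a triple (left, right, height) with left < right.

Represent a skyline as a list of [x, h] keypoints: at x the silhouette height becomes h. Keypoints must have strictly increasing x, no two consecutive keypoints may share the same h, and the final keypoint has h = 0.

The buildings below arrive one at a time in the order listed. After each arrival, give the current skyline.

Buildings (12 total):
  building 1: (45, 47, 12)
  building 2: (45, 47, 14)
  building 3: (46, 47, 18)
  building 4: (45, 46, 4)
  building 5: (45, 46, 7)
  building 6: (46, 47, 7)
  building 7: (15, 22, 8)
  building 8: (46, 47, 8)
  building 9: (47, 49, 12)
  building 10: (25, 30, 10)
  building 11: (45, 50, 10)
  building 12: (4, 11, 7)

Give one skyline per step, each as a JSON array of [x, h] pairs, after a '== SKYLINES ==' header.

== SKYLINES ==
[[45,12],[47,0]]
[[45,14],[47,0]]
[[45,14],[46,18],[47,0]]
[[45,14],[46,18],[47,0]]
[[45,14],[46,18],[47,0]]
[[45,14],[46,18],[47,0]]
[[15,8],[22,0],[45,14],[46,18],[47,0]]
[[15,8],[22,0],[45,14],[46,18],[47,0]]
[[15,8],[22,0],[45,14],[46,18],[47,12],[49,0]]
[[15,8],[22,0],[25,10],[30,0],[45,14],[46,18],[47,12],[49,0]]
[[15,8],[22,0],[25,10],[30,0],[45,14],[46,18],[47,12],[49,10],[50,0]]
[[4,7],[11,0],[15,8],[22,0],[25,10],[30,0],[45,14],[46,18],[47,12],[49,10],[50,0]]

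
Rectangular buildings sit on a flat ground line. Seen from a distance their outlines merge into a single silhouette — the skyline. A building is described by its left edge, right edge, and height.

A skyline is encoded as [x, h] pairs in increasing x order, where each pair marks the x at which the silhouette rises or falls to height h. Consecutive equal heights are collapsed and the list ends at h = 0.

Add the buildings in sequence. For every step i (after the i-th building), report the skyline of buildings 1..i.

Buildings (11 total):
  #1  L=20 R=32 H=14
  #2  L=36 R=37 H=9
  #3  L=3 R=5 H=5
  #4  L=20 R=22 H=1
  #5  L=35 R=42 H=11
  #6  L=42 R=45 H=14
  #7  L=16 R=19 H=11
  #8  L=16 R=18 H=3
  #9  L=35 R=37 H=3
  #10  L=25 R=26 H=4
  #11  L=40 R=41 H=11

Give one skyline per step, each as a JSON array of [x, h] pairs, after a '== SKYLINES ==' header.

== SKYLINES ==
[[20,14],[32,0]]
[[20,14],[32,0],[36,9],[37,0]]
[[3,5],[5,0],[20,14],[32,0],[36,9],[37,0]]
[[3,5],[5,0],[20,14],[32,0],[36,9],[37,0]]
[[3,5],[5,0],[20,14],[32,0],[35,11],[42,0]]
[[3,5],[5,0],[20,14],[32,0],[35,11],[42,14],[45,0]]
[[3,5],[5,0],[16,11],[19,0],[20,14],[32,0],[35,11],[42,14],[45,0]]
[[3,5],[5,0],[16,11],[19,0],[20,14],[32,0],[35,11],[42,14],[45,0]]
[[3,5],[5,0],[16,11],[19,0],[20,14],[32,0],[35,11],[42,14],[45,0]]
[[3,5],[5,0],[16,11],[19,0],[20,14],[32,0],[35,11],[42,14],[45,0]]
[[3,5],[5,0],[16,11],[19,0],[20,14],[32,0],[35,11],[42,14],[45,0]]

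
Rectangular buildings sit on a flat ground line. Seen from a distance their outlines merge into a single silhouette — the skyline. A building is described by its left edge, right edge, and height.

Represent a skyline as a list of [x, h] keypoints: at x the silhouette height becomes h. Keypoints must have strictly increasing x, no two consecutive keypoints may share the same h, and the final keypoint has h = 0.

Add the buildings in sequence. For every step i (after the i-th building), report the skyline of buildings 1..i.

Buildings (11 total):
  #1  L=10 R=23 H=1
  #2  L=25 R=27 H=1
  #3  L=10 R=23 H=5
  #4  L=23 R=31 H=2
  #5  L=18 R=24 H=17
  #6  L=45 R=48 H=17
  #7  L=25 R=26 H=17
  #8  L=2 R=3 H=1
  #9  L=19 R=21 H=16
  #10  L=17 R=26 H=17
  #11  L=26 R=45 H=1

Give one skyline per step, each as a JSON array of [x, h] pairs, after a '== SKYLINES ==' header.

== SKYLINES ==
[[10,1],[23,0]]
[[10,1],[23,0],[25,1],[27,0]]
[[10,5],[23,0],[25,1],[27,0]]
[[10,5],[23,2],[31,0]]
[[10,5],[18,17],[24,2],[31,0]]
[[10,5],[18,17],[24,2],[31,0],[45,17],[48,0]]
[[10,5],[18,17],[24,2],[25,17],[26,2],[31,0],[45,17],[48,0]]
[[2,1],[3,0],[10,5],[18,17],[24,2],[25,17],[26,2],[31,0],[45,17],[48,0]]
[[2,1],[3,0],[10,5],[18,17],[24,2],[25,17],[26,2],[31,0],[45,17],[48,0]]
[[2,1],[3,0],[10,5],[17,17],[26,2],[31,0],[45,17],[48,0]]
[[2,1],[3,0],[10,5],[17,17],[26,2],[31,1],[45,17],[48,0]]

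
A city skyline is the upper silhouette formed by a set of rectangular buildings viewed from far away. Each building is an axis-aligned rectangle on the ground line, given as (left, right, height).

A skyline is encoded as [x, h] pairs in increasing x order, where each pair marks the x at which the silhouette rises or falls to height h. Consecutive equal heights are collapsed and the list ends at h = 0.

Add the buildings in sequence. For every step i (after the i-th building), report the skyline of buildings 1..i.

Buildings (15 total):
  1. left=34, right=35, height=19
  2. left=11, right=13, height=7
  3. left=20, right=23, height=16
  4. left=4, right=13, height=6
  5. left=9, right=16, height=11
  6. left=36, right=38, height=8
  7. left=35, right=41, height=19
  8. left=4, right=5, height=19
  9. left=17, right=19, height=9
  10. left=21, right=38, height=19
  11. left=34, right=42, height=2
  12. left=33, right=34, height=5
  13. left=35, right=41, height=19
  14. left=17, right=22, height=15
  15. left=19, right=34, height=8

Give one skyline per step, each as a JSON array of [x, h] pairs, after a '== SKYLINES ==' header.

== SKYLINES ==
[[34,19],[35,0]]
[[11,7],[13,0],[34,19],[35,0]]
[[11,7],[13,0],[20,16],[23,0],[34,19],[35,0]]
[[4,6],[11,7],[13,0],[20,16],[23,0],[34,19],[35,0]]
[[4,6],[9,11],[16,0],[20,16],[23,0],[34,19],[35,0]]
[[4,6],[9,11],[16,0],[20,16],[23,0],[34,19],[35,0],[36,8],[38,0]]
[[4,6],[9,11],[16,0],[20,16],[23,0],[34,19],[41,0]]
[[4,19],[5,6],[9,11],[16,0],[20,16],[23,0],[34,19],[41,0]]
[[4,19],[5,6],[9,11],[16,0],[17,9],[19,0],[20,16],[23,0],[34,19],[41,0]]
[[4,19],[5,6],[9,11],[16,0],[17,9],[19,0],[20,16],[21,19],[41,0]]
[[4,19],[5,6],[9,11],[16,0],[17,9],[19,0],[20,16],[21,19],[41,2],[42,0]]
[[4,19],[5,6],[9,11],[16,0],[17,9],[19,0],[20,16],[21,19],[41,2],[42,0]]
[[4,19],[5,6],[9,11],[16,0],[17,9],[19,0],[20,16],[21,19],[41,2],[42,0]]
[[4,19],[5,6],[9,11],[16,0],[17,15],[20,16],[21,19],[41,2],[42,0]]
[[4,19],[5,6],[9,11],[16,0],[17,15],[20,16],[21,19],[41,2],[42,0]]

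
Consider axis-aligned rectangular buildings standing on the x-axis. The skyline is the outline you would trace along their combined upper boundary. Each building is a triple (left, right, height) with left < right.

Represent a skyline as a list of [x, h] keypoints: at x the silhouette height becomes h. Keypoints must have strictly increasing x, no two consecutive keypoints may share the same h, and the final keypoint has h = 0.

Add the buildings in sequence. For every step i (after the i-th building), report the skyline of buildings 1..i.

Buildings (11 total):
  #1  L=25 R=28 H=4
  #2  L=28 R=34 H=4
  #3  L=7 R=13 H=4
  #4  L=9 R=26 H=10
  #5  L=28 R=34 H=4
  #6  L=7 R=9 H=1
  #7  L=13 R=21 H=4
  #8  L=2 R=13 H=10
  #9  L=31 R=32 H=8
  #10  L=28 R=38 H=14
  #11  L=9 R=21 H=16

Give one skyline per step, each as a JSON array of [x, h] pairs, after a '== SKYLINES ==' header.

== SKYLINES ==
[[25,4],[28,0]]
[[25,4],[34,0]]
[[7,4],[13,0],[25,4],[34,0]]
[[7,4],[9,10],[26,4],[34,0]]
[[7,4],[9,10],[26,4],[34,0]]
[[7,4],[9,10],[26,4],[34,0]]
[[7,4],[9,10],[26,4],[34,0]]
[[2,10],[26,4],[34,0]]
[[2,10],[26,4],[31,8],[32,4],[34,0]]
[[2,10],[26,4],[28,14],[38,0]]
[[2,10],[9,16],[21,10],[26,4],[28,14],[38,0]]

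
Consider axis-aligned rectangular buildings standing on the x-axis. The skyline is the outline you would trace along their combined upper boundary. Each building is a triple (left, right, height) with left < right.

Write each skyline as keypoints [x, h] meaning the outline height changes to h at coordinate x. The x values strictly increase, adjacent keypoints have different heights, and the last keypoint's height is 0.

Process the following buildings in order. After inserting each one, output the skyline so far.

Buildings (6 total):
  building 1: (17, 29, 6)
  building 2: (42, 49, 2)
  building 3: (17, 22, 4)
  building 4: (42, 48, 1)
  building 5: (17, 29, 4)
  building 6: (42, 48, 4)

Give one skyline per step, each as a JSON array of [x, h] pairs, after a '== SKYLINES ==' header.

== SKYLINES ==
[[17,6],[29,0]]
[[17,6],[29,0],[42,2],[49,0]]
[[17,6],[29,0],[42,2],[49,0]]
[[17,6],[29,0],[42,2],[49,0]]
[[17,6],[29,0],[42,2],[49,0]]
[[17,6],[29,0],[42,4],[48,2],[49,0]]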